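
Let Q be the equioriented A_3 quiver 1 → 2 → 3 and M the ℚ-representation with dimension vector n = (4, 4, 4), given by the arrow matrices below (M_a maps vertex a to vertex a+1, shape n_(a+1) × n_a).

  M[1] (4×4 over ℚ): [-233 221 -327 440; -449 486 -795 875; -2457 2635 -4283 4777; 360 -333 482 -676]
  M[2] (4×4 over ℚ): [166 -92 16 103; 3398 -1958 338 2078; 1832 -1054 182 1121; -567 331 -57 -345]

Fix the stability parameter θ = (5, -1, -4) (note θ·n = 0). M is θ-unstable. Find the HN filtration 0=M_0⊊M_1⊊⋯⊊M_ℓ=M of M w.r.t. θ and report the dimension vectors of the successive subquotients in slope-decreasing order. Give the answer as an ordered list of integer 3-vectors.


Via rank(M_{q-1}∘⋯∘M_p): M ≅ I[1,2]^2, I[1,3]^2, I[3,3]^2.
μ_θ-semistable layers: μ^(1)=2; μ^(2)=0; μ^(3)=-4

((2, 2, 0); (2, 2, 2); (0, 0, 2))


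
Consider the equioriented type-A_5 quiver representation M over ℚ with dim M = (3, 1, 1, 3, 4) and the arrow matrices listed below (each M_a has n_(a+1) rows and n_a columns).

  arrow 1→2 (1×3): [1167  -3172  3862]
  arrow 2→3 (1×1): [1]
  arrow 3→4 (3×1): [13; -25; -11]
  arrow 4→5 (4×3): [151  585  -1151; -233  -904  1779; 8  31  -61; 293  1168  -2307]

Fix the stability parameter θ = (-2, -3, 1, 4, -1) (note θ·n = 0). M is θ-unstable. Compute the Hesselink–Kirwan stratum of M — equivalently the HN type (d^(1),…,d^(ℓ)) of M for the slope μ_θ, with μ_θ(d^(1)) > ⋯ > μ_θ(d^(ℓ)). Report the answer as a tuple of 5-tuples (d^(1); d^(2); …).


Via rank(M_{q-1}∘⋯∘M_p): M ≅ I[1,1]^2, I[1,5], I[4,5]^2, I[5,5].
μ_θ-semistable layers: μ^(1)=3/2; μ^(2)=1; μ^(3)=-1; μ^(4)=-2; μ^(5)=-5/2

((0, 0, 0, 3, 3); (0, 0, 1, 0, 0); (0, 0, 0, 0, 1); (2, 0, 0, 0, 0); (1, 1, 0, 0, 0))


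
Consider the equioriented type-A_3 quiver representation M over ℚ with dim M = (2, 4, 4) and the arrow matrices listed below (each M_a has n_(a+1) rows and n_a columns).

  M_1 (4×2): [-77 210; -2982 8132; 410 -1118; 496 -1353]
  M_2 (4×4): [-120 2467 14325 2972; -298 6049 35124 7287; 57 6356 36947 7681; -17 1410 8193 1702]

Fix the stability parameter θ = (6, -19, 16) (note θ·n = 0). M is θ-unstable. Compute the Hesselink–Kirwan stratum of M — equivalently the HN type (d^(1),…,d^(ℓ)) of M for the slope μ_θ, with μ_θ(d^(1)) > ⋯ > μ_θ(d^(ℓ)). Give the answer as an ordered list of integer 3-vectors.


Via rank(M_{q-1}∘⋯∘M_p): M ≅ I[1,3]^2, I[2,3]^2.
μ_θ-semistable layers: μ^(1)=16; μ^(2)=-13/2; μ^(3)=-19

((0, 0, 4); (2, 2, 0); (0, 2, 0))


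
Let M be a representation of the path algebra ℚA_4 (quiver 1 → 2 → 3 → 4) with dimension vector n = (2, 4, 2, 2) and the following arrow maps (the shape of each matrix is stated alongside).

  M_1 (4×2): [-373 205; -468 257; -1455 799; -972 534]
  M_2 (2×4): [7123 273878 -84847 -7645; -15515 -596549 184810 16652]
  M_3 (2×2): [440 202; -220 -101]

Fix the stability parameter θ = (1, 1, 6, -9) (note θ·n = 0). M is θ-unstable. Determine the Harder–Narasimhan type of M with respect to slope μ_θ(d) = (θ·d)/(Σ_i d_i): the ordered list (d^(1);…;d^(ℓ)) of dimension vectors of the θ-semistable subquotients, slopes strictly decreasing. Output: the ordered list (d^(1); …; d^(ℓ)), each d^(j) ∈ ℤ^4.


Interval decomposition of M: I[1,3], I[1,4], I[2,2]^2, I[4,4].
HN type (ℓ=4): μ^(1)=6; μ^(2)=1; μ^(3)=-1/4; μ^(4)=-9

((0, 0, 1, 0); (1, 3, 0, 0); (1, 1, 1, 1); (0, 0, 0, 1))


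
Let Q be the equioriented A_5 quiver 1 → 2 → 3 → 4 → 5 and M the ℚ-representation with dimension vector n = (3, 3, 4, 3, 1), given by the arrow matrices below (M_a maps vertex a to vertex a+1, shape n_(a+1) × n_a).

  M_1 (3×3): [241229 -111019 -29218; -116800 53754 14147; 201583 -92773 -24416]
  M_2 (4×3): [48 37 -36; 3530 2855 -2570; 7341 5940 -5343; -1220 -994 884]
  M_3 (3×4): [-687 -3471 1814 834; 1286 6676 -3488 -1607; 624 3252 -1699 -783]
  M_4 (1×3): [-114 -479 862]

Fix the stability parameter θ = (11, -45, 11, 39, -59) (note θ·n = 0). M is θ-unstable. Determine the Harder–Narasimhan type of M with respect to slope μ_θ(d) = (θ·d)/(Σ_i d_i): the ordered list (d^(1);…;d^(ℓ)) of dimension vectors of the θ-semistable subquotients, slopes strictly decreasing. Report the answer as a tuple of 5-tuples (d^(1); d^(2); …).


Interval decomposition of M: I[1,1], I[1,2], I[1,3], I[2,5], I[3,4]^2.
HN type (ℓ=5): μ^(1)=39; μ^(2)=11; μ^(3)=-3; μ^(4)=-17; μ^(5)=-45

((0, 0, 0, 2, 0); (1, 0, 3, 0, 0); (0, 0, 1, 1, 1); (2, 2, 0, 0, 0); (0, 1, 0, 0, 0))


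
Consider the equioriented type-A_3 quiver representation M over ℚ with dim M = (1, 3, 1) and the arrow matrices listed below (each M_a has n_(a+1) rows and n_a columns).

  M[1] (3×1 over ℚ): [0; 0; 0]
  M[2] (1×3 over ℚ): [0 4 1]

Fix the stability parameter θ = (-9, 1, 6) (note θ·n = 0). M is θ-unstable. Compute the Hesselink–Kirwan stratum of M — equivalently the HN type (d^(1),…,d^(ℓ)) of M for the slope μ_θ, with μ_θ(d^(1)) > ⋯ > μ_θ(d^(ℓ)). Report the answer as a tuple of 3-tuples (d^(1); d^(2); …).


Barcode: M ≅ I[1,1], I[2,2]^2, I[2,3]. HN layers by μ_θ (3 steps, strictly decreasing):
  μ^(1)=6; μ^(2)=1; μ^(3)=-9

((0, 0, 1); (0, 3, 0); (1, 0, 0))


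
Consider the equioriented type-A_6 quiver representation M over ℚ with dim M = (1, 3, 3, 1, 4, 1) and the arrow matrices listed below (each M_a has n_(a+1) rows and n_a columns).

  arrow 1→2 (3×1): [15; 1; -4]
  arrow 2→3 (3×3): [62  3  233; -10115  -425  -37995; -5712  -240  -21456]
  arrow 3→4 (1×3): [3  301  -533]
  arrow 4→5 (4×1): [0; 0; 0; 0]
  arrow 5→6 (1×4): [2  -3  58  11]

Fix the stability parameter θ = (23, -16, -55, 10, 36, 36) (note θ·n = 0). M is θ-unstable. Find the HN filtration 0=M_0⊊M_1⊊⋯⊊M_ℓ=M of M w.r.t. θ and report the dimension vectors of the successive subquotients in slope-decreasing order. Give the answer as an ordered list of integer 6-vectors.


Interval decomposition of M: I[1,4], I[2,2], I[2,3], I[3,3], I[5,5]^3, I[5,6].
HN type (ℓ=5): μ^(1)=36; μ^(2)=10; μ^(3)=-16; μ^(4)=-71/2; μ^(5)=-55

((0, 0, 0, 0, 4, 1); (0, 0, 0, 1, 0, 0); (1, 2, 1, 0, 0, 0); (0, 1, 1, 0, 0, 0); (0, 0, 1, 0, 0, 0))


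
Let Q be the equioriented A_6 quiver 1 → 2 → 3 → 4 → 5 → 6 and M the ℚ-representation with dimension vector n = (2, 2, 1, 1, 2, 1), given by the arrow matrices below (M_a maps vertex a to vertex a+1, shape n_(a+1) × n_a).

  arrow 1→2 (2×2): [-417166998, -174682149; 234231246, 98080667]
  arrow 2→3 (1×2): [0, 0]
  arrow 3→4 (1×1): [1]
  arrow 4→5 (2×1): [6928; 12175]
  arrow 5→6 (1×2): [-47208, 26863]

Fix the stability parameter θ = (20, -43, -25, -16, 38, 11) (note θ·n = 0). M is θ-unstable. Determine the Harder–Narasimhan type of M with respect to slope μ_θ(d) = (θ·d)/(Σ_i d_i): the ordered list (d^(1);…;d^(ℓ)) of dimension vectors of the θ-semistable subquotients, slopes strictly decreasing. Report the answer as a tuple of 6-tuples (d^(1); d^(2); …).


Barcode: M ≅ I[1,2]^2, I[3,6], I[5,5]. HN layers by μ_θ (5 steps, strictly decreasing):
  μ^(1)=38; μ^(2)=49/2; μ^(3)=-23/2; μ^(4)=-16; μ^(5)=-25

((0, 0, 0, 0, 1, 0); (0, 0, 0, 0, 1, 1); (2, 2, 0, 0, 0, 0); (0, 0, 0, 1, 0, 0); (0, 0, 1, 0, 0, 0))


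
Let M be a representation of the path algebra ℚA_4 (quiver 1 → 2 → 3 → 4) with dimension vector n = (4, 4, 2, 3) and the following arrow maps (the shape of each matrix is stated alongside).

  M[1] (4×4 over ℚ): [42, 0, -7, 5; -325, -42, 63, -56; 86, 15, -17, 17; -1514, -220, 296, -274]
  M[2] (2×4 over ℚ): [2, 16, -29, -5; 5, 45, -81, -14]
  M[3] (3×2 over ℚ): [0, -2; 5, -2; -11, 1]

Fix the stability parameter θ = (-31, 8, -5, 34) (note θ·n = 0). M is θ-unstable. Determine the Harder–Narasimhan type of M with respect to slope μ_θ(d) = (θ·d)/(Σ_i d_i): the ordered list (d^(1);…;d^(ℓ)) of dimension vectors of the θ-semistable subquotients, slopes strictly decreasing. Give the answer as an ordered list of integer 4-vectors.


Barcode: M ≅ I[1,1], I[1,2], I[1,4]^2, I[2,2], I[4,4]. HN layers by μ_θ (4 steps, strictly decreasing):
  μ^(1)=34; μ^(2)=8; μ^(3)=3/2; μ^(4)=-31

((0, 0, 0, 3); (0, 2, 0, 0); (0, 2, 2, 0); (4, 0, 0, 0))


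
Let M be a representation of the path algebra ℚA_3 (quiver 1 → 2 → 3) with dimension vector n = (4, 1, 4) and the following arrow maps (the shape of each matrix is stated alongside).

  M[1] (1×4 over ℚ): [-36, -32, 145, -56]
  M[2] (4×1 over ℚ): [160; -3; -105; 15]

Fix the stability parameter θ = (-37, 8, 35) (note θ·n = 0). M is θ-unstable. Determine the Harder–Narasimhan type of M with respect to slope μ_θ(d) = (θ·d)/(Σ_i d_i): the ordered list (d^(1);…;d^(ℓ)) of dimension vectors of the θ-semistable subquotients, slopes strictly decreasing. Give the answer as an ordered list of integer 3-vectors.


Via rank(M_{q-1}∘⋯∘M_p): M ≅ I[1,1]^3, I[1,3], I[3,3]^3.
μ_θ-semistable layers: μ^(1)=35; μ^(2)=8; μ^(3)=-37

((0, 0, 4); (0, 1, 0); (4, 0, 0))


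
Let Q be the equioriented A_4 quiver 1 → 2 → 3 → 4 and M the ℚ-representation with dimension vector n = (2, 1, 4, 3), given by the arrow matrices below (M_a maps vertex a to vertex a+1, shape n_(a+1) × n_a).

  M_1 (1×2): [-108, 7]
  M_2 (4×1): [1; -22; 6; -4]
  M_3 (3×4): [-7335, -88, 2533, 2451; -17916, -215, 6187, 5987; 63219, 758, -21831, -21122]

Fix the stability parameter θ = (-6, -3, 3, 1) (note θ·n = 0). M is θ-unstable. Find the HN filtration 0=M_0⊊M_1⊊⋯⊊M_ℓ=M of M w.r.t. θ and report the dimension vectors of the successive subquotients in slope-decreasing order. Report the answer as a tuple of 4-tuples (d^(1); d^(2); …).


Interval decomposition of M: I[1,1], I[1,4], I[3,3], I[3,4]^2.
HN type (ℓ=4): μ^(1)=3; μ^(2)=2; μ^(3)=-3; μ^(4)=-6

((0, 0, 1, 0); (0, 0, 3, 3); (0, 1, 0, 0); (2, 0, 0, 0))


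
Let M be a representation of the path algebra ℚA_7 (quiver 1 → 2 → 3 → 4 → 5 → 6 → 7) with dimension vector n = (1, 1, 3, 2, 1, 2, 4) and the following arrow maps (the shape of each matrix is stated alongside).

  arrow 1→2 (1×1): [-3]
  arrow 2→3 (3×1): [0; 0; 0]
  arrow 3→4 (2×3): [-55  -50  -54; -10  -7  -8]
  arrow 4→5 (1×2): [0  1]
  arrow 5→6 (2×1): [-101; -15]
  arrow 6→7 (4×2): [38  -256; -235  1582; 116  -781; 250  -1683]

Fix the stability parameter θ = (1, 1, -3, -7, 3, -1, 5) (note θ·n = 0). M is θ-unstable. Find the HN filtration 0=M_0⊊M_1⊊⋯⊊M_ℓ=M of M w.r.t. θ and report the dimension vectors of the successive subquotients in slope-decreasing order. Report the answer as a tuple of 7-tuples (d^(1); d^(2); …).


Interval decomposition of M: I[1,2], I[3,3], I[3,4], I[3,7], I[6,7], I[7,7]^2.
HN type (ℓ=5): μ^(1)=5; μ^(2)=1; μ^(3)=-1; μ^(4)=-3; μ^(5)=-5

((0, 0, 0, 0, 0, 0, 4); (1, 1, 0, 0, 1, 1, 0); (0, 0, 0, 0, 0, 1, 0); (0, 0, 1, 0, 0, 0, 0); (0, 0, 2, 2, 0, 0, 0))


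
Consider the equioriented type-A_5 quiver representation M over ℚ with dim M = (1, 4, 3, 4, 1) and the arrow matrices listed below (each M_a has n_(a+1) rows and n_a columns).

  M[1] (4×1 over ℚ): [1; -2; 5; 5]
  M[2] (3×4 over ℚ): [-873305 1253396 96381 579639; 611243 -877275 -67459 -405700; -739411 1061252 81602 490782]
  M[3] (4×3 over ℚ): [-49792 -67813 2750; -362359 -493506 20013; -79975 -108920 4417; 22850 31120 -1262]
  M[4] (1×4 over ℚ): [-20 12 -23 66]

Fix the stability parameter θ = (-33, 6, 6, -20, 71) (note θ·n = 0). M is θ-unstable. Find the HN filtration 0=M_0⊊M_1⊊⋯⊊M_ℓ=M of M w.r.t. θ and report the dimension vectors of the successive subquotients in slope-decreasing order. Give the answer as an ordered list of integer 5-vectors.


Barcode: M ≅ I[1,3], I[2,2], I[2,4], I[2,5], I[4,4]^2. HN layers by μ_θ (5 steps, strictly decreasing):
  μ^(1)=71; μ^(2)=6; μ^(3)=-8/3; μ^(4)=-20; μ^(5)=-33

((0, 0, 0, 0, 1); (0, 2, 1, 0, 0); (0, 2, 2, 2, 0); (0, 0, 0, 2, 0); (1, 0, 0, 0, 0))


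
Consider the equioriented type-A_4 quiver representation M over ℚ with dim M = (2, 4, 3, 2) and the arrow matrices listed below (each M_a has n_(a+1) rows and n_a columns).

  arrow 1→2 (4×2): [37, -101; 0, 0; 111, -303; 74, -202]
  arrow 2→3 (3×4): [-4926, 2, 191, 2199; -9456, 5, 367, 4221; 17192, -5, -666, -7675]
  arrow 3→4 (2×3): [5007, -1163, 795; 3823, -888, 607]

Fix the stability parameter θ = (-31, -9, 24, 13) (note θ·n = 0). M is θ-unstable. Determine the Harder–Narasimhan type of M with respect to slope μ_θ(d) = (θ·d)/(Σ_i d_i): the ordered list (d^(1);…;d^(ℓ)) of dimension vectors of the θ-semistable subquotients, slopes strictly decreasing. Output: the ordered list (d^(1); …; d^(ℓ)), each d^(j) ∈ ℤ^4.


Barcode: M ≅ I[1,1], I[1,4], I[2,2], I[2,3], I[2,4]. HN layers by μ_θ (4 steps, strictly decreasing):
  μ^(1)=24; μ^(2)=37/2; μ^(3)=-9; μ^(4)=-31

((0, 0, 1, 0); (0, 0, 2, 2); (0, 4, 0, 0); (2, 0, 0, 0))


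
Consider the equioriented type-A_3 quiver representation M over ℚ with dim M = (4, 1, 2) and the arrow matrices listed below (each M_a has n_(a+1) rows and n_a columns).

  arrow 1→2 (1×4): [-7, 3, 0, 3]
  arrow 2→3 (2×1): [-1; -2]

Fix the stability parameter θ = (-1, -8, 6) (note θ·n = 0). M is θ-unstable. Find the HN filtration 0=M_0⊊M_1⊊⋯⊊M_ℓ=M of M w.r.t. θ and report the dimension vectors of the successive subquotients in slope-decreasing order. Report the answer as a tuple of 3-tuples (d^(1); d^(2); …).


Via rank(M_{q-1}∘⋯∘M_p): M ≅ I[1,1]^3, I[1,3], I[3,3].
μ_θ-semistable layers: μ^(1)=6; μ^(2)=-1; μ^(3)=-9/2

((0, 0, 2); (3, 0, 0); (1, 1, 0))


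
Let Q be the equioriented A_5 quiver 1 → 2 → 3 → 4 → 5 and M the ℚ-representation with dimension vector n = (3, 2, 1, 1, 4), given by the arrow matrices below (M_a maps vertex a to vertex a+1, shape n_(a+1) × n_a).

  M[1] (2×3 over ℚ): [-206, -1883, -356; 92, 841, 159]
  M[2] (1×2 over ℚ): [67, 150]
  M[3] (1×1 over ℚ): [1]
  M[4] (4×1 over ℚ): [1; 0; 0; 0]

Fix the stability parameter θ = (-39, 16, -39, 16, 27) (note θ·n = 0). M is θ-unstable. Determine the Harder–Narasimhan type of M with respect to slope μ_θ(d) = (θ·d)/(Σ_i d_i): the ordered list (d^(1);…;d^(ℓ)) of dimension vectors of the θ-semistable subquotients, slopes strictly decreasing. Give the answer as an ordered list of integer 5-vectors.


Barcode: M ≅ I[1,1], I[1,2], I[1,5], I[5,5]^3. HN layers by μ_θ (4 steps, strictly decreasing):
  μ^(1)=27; μ^(2)=16; μ^(3)=-23/2; μ^(4)=-39

((0, 0, 0, 0, 4); (0, 1, 0, 1, 0); (0, 1, 1, 0, 0); (3, 0, 0, 0, 0))


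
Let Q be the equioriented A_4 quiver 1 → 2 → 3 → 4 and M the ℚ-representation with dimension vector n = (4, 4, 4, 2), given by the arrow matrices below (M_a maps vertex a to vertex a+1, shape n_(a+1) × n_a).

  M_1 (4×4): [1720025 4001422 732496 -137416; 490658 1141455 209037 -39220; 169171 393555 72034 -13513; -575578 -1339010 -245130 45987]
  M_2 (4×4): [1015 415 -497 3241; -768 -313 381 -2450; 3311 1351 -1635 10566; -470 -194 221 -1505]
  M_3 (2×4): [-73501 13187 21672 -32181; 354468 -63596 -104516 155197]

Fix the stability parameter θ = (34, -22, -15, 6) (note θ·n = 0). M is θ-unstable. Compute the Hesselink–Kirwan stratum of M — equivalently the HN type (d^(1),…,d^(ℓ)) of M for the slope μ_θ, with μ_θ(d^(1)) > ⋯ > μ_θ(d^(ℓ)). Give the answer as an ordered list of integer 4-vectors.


Barcode: M ≅ I[1,3]^2, I[1,4]^2. HN layers by μ_θ (2 steps, strictly decreasing):
  μ^(1)=6; μ^(2)=-1

((0, 0, 0, 2); (4, 4, 4, 0))


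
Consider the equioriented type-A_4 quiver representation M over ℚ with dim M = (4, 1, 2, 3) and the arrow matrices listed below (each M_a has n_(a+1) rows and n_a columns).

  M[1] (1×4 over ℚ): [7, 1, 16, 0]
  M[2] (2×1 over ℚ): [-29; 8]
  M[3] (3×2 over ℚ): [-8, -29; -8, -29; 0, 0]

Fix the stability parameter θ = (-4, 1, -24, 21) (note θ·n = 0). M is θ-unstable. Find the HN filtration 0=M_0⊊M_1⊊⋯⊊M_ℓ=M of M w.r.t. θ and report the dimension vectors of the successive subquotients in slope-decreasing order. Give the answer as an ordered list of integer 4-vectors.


Interval decomposition of M: I[1,1]^3, I[1,3], I[3,4], I[4,4]^2.
HN type (ℓ=4): μ^(1)=21; μ^(2)=-4; μ^(3)=-9; μ^(4)=-24

((0, 0, 0, 3); (3, 0, 0, 0); (1, 1, 1, 0); (0, 0, 1, 0))


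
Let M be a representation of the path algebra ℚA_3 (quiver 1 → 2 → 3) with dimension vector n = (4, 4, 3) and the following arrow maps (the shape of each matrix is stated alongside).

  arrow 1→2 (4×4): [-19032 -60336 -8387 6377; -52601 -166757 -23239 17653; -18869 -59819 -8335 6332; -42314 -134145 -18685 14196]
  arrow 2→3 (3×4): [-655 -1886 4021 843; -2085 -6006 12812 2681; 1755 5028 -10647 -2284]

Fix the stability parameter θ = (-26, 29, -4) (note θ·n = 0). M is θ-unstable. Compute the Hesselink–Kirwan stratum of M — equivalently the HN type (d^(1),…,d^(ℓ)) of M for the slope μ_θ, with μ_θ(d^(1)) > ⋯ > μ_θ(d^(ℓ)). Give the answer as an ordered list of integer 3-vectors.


Barcode: M ≅ I[1,2], I[1,3]^3. HN layers by μ_θ (3 steps, strictly decreasing):
  μ^(1)=29; μ^(2)=25/2; μ^(3)=-26

((0, 1, 0); (0, 3, 3); (4, 0, 0))


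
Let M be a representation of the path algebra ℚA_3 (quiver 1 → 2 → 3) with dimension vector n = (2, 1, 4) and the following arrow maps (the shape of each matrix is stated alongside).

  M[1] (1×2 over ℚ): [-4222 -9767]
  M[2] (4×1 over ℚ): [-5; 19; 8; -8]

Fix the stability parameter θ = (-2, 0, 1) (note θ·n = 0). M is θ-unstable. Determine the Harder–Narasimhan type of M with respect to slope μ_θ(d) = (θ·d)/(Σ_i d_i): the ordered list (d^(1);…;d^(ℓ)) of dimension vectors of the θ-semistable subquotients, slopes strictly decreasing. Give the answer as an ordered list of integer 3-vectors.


Interval decomposition of M: I[1,1], I[1,3], I[3,3]^3.
HN type (ℓ=3): μ^(1)=1; μ^(2)=0; μ^(3)=-2

((0, 0, 4); (0, 1, 0); (2, 0, 0))


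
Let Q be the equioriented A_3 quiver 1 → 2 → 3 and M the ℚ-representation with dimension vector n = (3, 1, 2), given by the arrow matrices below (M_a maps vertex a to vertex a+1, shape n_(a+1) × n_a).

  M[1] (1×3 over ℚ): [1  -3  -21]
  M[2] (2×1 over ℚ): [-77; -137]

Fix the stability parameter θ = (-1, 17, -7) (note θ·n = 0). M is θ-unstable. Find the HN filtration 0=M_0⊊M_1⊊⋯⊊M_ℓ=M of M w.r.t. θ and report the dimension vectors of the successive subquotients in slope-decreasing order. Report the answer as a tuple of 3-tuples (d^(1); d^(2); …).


Barcode: M ≅ I[1,1]^2, I[1,3], I[3,3]. HN layers by μ_θ (3 steps, strictly decreasing):
  μ^(1)=5; μ^(2)=-1; μ^(3)=-7

((0, 1, 1); (3, 0, 0); (0, 0, 1))


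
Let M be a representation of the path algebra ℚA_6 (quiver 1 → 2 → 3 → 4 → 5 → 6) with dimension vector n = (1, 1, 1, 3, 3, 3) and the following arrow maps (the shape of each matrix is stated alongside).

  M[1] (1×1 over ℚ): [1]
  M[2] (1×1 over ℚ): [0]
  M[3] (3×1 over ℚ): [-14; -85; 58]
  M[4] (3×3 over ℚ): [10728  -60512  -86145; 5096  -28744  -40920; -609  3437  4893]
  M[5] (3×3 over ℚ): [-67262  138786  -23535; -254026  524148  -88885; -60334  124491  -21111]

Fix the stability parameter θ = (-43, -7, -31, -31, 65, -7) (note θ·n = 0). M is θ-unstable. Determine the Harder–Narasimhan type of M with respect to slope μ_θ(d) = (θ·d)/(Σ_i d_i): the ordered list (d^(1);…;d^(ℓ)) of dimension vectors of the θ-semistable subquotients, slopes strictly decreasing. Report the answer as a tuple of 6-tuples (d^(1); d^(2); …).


Via rank(M_{q-1}∘⋯∘M_p): M ≅ I[1,2], I[3,6], I[4,4], I[4,5], I[5,6], I[6,6].
μ_θ-semistable layers: μ^(1)=65; μ^(2)=29; μ^(3)=-7; μ^(4)=-31; μ^(5)=-43

((0, 0, 0, 0, 1, 0); (0, 0, 0, 0, 2, 2); (0, 1, 0, 0, 0, 1); (0, 0, 1, 3, 0, 0); (1, 0, 0, 0, 0, 0))


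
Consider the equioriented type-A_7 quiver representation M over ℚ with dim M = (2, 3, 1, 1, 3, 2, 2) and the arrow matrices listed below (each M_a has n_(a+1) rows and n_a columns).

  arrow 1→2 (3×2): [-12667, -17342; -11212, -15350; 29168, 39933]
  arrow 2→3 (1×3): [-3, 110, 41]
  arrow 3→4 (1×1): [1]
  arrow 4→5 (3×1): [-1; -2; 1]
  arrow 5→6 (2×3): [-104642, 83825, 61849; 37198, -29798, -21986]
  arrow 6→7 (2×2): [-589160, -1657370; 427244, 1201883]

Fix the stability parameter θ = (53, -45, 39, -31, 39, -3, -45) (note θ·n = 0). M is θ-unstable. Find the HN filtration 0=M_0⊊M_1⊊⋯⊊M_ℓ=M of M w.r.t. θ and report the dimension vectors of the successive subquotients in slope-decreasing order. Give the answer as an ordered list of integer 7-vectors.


Barcode: M ≅ I[1,2], I[1,6], I[2,2], I[5,5], I[5,7], I[7,7]. HN layers by μ_θ (5 steps, strictly decreasing):
  μ^(1)=39; μ^(2)=18; μ^(3)=4; μ^(4)=-3; μ^(5)=-45

((0, 0, 0, 0, 1, 0, 0); (0, 0, 0, 0, 1, 1, 0); (2, 2, 1, 1, 0, 0, 0); (0, 0, 0, 0, 1, 1, 1); (0, 1, 0, 0, 0, 0, 1))


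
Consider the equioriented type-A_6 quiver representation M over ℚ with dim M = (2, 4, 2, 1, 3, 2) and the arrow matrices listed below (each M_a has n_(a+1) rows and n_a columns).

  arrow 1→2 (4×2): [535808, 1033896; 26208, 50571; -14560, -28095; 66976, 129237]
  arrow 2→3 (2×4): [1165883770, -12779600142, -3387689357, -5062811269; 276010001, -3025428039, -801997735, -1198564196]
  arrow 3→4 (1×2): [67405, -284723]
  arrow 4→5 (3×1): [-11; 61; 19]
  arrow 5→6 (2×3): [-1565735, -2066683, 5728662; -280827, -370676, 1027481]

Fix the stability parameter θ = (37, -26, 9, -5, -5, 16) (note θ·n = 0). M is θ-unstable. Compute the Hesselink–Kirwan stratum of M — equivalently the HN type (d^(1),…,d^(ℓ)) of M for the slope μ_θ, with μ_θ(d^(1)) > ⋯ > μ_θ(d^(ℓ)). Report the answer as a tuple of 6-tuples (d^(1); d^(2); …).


Via rank(M_{q-1}∘⋯∘M_p): M ≅ I[1,1], I[1,2], I[2,2], I[2,3], I[2,5], I[5,6]^2.
μ_θ-semistable layers: μ^(1)=37; μ^(2)=16; μ^(3)=9; μ^(4)=11/2; μ^(5)=-1/3; μ^(6)=-5; μ^(7)=-26

((1, 0, 0, 0, 0, 0); (0, 0, 0, 0, 0, 2); (0, 0, 1, 0, 0, 0); (1, 1, 0, 0, 0, 0); (0, 0, 1, 1, 1, 0); (0, 0, 0, 0, 2, 0); (0, 3, 0, 0, 0, 0))


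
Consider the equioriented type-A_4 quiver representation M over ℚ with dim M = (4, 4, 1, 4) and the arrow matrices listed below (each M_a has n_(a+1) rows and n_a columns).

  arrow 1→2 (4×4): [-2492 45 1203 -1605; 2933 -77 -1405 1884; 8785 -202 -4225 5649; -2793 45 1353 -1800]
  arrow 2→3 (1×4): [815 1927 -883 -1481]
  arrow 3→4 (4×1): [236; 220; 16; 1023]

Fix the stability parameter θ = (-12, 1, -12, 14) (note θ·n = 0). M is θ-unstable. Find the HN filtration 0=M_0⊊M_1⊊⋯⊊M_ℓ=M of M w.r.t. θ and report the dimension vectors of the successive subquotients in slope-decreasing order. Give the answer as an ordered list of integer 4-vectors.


Via rank(M_{q-1}∘⋯∘M_p): M ≅ I[1,1], I[1,2]^2, I[1,4], I[2,2], I[4,4]^3.
μ_θ-semistable layers: μ^(1)=14; μ^(2)=1; μ^(3)=-11/2; μ^(4)=-12

((0, 0, 0, 4); (0, 3, 0, 0); (0, 1, 1, 0); (4, 0, 0, 0))


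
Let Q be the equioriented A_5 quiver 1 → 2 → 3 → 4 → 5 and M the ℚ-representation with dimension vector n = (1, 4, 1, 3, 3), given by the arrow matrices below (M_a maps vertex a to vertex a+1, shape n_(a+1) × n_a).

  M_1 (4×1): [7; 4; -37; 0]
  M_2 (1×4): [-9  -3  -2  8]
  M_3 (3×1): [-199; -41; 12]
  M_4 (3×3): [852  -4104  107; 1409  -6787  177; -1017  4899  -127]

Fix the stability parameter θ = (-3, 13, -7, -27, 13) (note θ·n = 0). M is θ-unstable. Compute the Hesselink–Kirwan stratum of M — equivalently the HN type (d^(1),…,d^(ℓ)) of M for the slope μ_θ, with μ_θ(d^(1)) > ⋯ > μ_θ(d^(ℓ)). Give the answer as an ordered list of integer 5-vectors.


Barcode: M ≅ I[1,4], I[2,2]^3, I[4,5]^2, I[5,5]. HN layers by μ_θ (3 steps, strictly decreasing):
  μ^(1)=13; μ^(2)=-6; μ^(3)=-27

((0, 3, 0, 0, 3); (1, 1, 1, 1, 0); (0, 0, 0, 2, 0))


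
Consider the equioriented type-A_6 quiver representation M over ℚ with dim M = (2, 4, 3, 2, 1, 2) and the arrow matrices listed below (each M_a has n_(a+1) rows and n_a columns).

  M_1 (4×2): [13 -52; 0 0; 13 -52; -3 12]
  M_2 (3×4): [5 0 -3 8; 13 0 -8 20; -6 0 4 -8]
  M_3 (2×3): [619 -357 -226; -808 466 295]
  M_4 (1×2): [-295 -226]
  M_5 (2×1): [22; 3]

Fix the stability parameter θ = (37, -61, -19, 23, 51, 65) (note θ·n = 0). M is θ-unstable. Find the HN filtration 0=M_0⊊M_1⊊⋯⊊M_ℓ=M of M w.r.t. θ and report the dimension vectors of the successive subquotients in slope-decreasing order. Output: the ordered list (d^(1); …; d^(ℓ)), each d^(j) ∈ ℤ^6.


Barcode: M ≅ I[1,1], I[1,6], I[2,2]^2, I[2,3], I[3,4], I[6,6]. HN layers by μ_θ (7 steps, strictly decreasing):
  μ^(1)=65; μ^(2)=51; μ^(3)=37; μ^(4)=23; μ^(5)=-43/3; μ^(6)=-19; μ^(7)=-61

((0, 0, 0, 0, 0, 2); (0, 0, 0, 0, 1, 0); (1, 0, 0, 0, 0, 0); (0, 0, 0, 2, 0, 0); (1, 1, 1, 0, 0, 0); (0, 0, 2, 0, 0, 0); (0, 3, 0, 0, 0, 0))


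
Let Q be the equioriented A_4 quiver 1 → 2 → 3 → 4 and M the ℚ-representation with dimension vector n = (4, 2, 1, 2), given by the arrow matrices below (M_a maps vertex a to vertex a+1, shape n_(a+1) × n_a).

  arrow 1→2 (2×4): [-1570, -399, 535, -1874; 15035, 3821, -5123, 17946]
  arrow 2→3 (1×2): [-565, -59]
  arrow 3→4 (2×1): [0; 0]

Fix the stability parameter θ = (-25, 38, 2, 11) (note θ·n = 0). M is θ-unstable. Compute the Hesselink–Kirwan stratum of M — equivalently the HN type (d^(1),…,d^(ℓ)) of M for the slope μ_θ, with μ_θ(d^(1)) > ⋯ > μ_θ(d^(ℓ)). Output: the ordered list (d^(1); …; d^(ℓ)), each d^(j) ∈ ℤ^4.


Interval decomposition of M: I[1,1]^2, I[1,2], I[1,3], I[4,4]^2.
HN type (ℓ=4): μ^(1)=38; μ^(2)=20; μ^(3)=11; μ^(4)=-25

((0, 1, 0, 0); (0, 1, 1, 0); (0, 0, 0, 2); (4, 0, 0, 0))


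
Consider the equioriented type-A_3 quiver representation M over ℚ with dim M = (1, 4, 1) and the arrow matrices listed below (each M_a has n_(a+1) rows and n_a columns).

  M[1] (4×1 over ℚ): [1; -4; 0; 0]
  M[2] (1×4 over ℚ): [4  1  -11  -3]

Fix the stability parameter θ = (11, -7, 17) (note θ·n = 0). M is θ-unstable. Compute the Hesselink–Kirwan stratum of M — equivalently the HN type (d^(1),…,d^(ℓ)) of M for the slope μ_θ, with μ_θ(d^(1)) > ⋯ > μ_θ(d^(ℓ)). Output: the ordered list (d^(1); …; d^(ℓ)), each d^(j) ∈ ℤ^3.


Barcode: M ≅ I[1,2], I[2,2]^2, I[2,3]. HN layers by μ_θ (3 steps, strictly decreasing):
  μ^(1)=17; μ^(2)=2; μ^(3)=-7

((0, 0, 1); (1, 1, 0); (0, 3, 0))


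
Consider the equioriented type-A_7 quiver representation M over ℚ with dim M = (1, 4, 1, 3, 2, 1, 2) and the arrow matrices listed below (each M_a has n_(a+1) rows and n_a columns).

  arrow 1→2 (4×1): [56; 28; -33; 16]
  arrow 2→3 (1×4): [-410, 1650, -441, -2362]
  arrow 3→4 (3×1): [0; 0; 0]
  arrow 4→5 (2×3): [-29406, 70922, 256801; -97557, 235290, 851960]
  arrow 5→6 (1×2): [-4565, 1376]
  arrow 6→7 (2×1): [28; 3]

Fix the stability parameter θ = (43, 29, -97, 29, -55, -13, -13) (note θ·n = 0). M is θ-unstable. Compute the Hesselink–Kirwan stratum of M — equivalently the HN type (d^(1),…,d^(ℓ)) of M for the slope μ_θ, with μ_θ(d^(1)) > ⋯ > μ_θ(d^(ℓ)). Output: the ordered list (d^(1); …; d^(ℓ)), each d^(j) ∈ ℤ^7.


Barcode: M ≅ I[1,3], I[2,2]^3, I[4,4], I[4,5], I[4,7], I[7,7]. HN layers by μ_θ (3 steps, strictly decreasing):
  μ^(1)=29; μ^(2)=-25/3; μ^(3)=-13

((0, 3, 0, 1, 0, 0, 0); (1, 1, 1, 0, 0, 0, 0); (0, 0, 0, 2, 2, 1, 2))


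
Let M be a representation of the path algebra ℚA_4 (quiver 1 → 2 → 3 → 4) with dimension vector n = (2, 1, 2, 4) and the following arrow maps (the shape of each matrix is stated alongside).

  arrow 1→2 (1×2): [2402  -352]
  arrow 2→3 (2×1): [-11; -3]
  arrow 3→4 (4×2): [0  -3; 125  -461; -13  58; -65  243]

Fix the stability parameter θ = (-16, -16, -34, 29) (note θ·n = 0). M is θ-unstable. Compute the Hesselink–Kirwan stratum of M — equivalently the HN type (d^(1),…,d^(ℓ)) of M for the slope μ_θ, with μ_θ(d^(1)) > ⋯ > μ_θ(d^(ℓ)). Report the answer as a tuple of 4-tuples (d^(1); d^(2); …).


Barcode: M ≅ I[1,1], I[1,4], I[3,4], I[4,4]^2. HN layers by μ_θ (4 steps, strictly decreasing):
  μ^(1)=29; μ^(2)=-16; μ^(3)=-22; μ^(4)=-34

((0, 0, 0, 4); (1, 0, 0, 0); (1, 1, 1, 0); (0, 0, 1, 0))


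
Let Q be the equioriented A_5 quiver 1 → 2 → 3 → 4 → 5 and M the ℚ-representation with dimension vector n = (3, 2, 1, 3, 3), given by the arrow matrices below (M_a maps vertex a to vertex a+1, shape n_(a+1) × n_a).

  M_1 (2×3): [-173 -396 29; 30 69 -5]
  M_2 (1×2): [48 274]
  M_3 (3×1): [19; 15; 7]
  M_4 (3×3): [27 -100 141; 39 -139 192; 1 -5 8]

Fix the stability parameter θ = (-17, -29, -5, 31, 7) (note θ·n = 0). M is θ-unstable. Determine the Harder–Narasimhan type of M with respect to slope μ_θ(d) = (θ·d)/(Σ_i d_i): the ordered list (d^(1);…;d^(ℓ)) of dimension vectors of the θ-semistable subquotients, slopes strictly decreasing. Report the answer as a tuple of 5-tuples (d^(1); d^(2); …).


Via rank(M_{q-1}∘⋯∘M_p): M ≅ I[1,1], I[1,2], I[1,4], I[4,5]^2, I[5,5].
μ_θ-semistable layers: μ^(1)=31; μ^(2)=19; μ^(3)=7; μ^(4)=-5; μ^(5)=-17; μ^(6)=-23

((0, 0, 0, 1, 0); (0, 0, 0, 2, 2); (0, 0, 0, 0, 1); (0, 0, 1, 0, 0); (1, 0, 0, 0, 0); (2, 2, 0, 0, 0))


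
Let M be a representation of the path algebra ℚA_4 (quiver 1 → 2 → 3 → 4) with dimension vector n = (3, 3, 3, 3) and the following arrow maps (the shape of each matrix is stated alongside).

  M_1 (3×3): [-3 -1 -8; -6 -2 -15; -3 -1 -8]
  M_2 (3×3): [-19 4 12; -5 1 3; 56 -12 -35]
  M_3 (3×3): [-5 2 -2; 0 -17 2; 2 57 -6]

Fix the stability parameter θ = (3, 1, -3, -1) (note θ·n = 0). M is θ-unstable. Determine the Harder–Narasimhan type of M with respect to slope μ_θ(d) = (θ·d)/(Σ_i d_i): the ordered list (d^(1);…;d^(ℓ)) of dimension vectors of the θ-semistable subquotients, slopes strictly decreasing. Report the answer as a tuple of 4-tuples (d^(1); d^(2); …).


Interval decomposition of M: I[1,1], I[1,4]^2, I[2,3], I[4,4].
HN type (ℓ=3): μ^(1)=3; μ^(2)=0; μ^(3)=-1

((1, 0, 0, 0); (2, 2, 2, 2); (0, 1, 1, 1))


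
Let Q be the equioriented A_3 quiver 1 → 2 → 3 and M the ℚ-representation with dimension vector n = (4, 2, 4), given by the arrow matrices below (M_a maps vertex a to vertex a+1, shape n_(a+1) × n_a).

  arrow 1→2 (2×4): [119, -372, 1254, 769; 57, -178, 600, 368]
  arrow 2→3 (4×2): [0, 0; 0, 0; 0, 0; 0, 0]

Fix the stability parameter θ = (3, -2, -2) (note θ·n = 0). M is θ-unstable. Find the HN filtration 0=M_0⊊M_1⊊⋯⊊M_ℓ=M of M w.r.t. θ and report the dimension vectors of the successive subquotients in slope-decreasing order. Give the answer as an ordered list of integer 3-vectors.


Via rank(M_{q-1}∘⋯∘M_p): M ≅ I[1,1]^2, I[1,2]^2, I[3,3]^4.
μ_θ-semistable layers: μ^(1)=3; μ^(2)=1/2; μ^(3)=-2

((2, 0, 0); (2, 2, 0); (0, 0, 4))


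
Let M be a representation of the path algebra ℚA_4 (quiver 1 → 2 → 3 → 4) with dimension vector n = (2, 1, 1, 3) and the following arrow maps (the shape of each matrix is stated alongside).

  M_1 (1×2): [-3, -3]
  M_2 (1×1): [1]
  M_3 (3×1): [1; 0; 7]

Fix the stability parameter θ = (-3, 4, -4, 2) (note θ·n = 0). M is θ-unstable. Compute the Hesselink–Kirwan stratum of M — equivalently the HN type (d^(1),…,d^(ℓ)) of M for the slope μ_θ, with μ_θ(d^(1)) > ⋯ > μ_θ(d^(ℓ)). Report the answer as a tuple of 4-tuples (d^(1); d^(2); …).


Interval decomposition of M: I[1,1], I[1,4], I[4,4]^2.
HN type (ℓ=3): μ^(1)=2; μ^(2)=0; μ^(3)=-3

((0, 0, 0, 3); (0, 1, 1, 0); (2, 0, 0, 0))


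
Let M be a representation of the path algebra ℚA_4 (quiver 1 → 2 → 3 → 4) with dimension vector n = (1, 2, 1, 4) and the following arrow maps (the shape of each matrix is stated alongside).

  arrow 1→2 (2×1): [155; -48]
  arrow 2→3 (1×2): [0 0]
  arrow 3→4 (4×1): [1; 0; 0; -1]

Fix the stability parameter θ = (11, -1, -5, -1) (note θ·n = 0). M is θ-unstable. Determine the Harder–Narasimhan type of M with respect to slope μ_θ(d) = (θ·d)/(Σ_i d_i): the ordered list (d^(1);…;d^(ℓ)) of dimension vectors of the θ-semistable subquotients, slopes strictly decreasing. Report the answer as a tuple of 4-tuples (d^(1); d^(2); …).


Via rank(M_{q-1}∘⋯∘M_p): M ≅ I[1,2], I[2,2], I[3,4], I[4,4]^3.
μ_θ-semistable layers: μ^(1)=5; μ^(2)=-1; μ^(3)=-5

((1, 1, 0, 0); (0, 1, 0, 4); (0, 0, 1, 0))


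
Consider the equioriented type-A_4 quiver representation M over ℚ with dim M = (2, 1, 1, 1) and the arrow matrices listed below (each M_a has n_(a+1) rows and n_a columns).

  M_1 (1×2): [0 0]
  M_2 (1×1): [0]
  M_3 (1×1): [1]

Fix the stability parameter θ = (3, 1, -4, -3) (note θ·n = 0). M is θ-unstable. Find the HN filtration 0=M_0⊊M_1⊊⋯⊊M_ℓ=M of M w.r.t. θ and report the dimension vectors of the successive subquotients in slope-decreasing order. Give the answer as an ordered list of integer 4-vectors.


Interval decomposition of M: I[1,1]^2, I[2,2], I[3,4].
HN type (ℓ=4): μ^(1)=3; μ^(2)=1; μ^(3)=-3; μ^(4)=-4

((2, 0, 0, 0); (0, 1, 0, 0); (0, 0, 0, 1); (0, 0, 1, 0))


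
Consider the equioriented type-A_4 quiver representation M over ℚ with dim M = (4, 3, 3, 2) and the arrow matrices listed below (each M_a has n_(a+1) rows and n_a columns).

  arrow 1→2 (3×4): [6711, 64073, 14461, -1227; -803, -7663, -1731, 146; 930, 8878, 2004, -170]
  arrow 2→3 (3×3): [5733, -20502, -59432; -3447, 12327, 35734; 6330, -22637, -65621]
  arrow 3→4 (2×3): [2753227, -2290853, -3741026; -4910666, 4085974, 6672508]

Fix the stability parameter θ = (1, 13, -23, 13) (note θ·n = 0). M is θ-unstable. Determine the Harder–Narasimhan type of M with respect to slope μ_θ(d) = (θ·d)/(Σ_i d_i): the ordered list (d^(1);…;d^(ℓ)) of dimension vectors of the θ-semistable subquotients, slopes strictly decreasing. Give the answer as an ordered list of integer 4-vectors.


Interval decomposition of M: I[1,1], I[1,3]^2, I[1,4], I[4,4].
HN type (ℓ=3): μ^(1)=13; μ^(2)=1; μ^(3)=-3

((0, 0, 0, 2); (1, 0, 0, 0); (3, 3, 3, 0))


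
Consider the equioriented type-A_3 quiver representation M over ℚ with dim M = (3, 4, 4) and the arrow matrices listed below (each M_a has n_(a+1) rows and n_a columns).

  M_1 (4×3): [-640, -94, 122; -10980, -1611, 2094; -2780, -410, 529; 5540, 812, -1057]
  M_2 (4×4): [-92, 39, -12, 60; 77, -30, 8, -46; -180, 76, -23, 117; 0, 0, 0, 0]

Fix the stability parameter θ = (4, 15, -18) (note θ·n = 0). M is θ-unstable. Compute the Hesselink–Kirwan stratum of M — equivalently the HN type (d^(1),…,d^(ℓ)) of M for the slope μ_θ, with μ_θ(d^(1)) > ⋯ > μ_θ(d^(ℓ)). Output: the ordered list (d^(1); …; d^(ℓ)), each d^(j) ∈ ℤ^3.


Via rank(M_{q-1}∘⋯∘M_p): M ≅ I[1,1], I[1,3]^2, I[2,2], I[2,3], I[3,3].
μ_θ-semistable layers: μ^(1)=15; μ^(2)=4; μ^(3)=1/3; μ^(4)=-3/2; μ^(5)=-18

((0, 1, 0); (1, 0, 0); (2, 2, 2); (0, 1, 1); (0, 0, 1))


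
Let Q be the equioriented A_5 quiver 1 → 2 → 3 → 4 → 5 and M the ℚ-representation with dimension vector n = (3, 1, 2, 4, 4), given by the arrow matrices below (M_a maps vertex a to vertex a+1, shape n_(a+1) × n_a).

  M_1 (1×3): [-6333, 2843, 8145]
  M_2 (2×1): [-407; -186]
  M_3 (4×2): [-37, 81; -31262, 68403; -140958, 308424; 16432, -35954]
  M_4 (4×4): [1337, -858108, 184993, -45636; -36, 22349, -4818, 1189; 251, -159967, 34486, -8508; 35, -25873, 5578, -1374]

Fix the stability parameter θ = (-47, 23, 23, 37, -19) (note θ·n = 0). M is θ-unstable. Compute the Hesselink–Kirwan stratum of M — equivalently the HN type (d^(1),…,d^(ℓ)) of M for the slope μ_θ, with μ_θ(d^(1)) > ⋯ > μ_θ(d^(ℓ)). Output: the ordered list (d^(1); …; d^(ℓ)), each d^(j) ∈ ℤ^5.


Interval decomposition of M: I[1,1]^2, I[1,5], I[3,5], I[4,4], I[4,5], I[5,5].
HN type (ℓ=6): μ^(1)=37; μ^(2)=16; μ^(3)=41/3; μ^(4)=9; μ^(5)=-19; μ^(6)=-47

((0, 0, 0, 1, 0); (0, 1, 1, 1, 1); (0, 0, 1, 1, 1); (0, 0, 0, 1, 1); (0, 0, 0, 0, 1); (3, 0, 0, 0, 0))


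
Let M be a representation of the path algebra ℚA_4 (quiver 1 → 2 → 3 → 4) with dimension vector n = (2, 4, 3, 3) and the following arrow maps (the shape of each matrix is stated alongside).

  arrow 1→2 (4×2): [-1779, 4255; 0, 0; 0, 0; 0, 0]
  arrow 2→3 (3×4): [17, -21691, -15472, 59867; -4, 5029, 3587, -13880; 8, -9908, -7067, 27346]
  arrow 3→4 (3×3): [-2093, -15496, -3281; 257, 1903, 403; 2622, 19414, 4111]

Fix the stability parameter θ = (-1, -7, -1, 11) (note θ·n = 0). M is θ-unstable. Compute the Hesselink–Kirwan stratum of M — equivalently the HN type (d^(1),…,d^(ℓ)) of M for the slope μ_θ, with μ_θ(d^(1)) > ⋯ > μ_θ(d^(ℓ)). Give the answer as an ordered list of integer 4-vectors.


Interval decomposition of M: I[1,1], I[1,4], I[2,2], I[2,4]^2.
HN type (ℓ=4): μ^(1)=11; μ^(2)=-1; μ^(3)=-4; μ^(4)=-7

((0, 0, 0, 3); (1, 0, 3, 0); (1, 1, 0, 0); (0, 3, 0, 0))


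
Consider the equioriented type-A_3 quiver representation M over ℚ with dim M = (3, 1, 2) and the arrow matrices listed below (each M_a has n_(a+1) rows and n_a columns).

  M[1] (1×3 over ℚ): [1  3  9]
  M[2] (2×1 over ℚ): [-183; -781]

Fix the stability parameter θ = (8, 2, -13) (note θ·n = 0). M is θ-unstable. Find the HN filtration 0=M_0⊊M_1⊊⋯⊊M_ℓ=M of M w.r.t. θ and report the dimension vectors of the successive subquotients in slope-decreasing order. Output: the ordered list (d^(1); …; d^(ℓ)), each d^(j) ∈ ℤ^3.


Via rank(M_{q-1}∘⋯∘M_p): M ≅ I[1,1]^2, I[1,3], I[3,3].
μ_θ-semistable layers: μ^(1)=8; μ^(2)=-1; μ^(3)=-13

((2, 0, 0); (1, 1, 1); (0, 0, 1))


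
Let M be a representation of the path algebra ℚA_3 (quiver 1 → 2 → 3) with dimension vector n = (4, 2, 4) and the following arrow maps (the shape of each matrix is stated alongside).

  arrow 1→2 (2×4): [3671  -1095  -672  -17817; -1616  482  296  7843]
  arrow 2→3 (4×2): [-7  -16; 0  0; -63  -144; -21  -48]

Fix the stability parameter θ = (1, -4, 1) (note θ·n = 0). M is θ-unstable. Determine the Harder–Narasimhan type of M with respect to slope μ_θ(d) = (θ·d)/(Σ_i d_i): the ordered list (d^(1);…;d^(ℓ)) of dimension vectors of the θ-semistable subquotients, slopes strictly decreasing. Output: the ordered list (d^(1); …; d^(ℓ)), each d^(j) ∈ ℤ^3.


Interval decomposition of M: I[1,1]^2, I[1,2], I[1,3], I[3,3]^3.
HN type (ℓ=2): μ^(1)=1; μ^(2)=-3/2

((2, 0, 4); (2, 2, 0))


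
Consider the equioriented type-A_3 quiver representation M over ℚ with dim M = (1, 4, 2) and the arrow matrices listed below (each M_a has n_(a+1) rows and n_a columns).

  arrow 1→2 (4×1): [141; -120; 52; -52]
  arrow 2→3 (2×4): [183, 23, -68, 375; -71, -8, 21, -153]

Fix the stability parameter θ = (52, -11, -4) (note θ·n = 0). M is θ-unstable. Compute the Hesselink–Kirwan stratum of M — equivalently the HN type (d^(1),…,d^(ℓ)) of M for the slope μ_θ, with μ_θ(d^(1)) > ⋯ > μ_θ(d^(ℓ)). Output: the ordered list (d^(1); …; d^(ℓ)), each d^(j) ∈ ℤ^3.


Interval decomposition of M: I[1,3], I[2,2]^2, I[2,3].
HN type (ℓ=3): μ^(1)=37/3; μ^(2)=-4; μ^(3)=-11

((1, 1, 1); (0, 0, 1); (0, 3, 0))


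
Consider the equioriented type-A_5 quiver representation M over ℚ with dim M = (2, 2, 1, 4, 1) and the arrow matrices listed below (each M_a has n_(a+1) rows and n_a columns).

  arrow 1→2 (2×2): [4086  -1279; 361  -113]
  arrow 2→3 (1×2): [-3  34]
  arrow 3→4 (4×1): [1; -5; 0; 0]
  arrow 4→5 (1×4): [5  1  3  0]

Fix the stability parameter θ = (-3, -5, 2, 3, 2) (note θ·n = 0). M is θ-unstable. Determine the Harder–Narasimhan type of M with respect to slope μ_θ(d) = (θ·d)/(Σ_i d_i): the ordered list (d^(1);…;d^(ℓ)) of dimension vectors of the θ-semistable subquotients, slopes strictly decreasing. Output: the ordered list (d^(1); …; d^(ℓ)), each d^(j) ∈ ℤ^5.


Barcode: M ≅ I[1,2], I[1,4], I[4,4]^2, I[4,5]. HN layers by μ_θ (4 steps, strictly decreasing):
  μ^(1)=3; μ^(2)=5/2; μ^(3)=2; μ^(4)=-4

((0, 0, 0, 3, 0); (0, 0, 0, 1, 1); (0, 0, 1, 0, 0); (2, 2, 0, 0, 0))
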